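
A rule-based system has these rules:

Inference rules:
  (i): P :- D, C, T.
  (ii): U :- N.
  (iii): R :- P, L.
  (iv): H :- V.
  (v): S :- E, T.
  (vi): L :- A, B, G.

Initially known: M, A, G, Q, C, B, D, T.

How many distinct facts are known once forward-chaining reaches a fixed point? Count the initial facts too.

11

Round 1: (i) [P :- D, C, T.]; (vi) [L :- A, B, G.]. Adds P, L.
Round 2: (iii) [R :- P, L.]. Adds R.
Closure: {A, B, C, D, G, L, M, P, Q, R, T} — 11 facts.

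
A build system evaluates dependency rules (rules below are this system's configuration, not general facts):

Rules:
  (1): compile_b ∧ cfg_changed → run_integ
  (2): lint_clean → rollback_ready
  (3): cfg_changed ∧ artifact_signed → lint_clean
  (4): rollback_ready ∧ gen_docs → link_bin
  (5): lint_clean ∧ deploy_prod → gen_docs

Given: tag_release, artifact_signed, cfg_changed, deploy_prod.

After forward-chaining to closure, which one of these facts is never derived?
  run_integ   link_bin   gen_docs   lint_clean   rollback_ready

[1] (3) [cfg_changed ∧ artifact_signed → lint_clean]. ⇒ new: lint_clean.
[2] (2) [lint_clean → rollback_ready]; (5) [lint_clean ∧ deploy_prod → gen_docs]. ⇒ new: rollback_ready, gen_docs.
[3] (4) [rollback_ready ∧ gen_docs → link_bin]. ⇒ new: link_bin.
Derived: lint_clean (round 1), gen_docs (round 2), link_bin (round 3), rollback_ready (round 2). run_integ never appears in any round.

run_integ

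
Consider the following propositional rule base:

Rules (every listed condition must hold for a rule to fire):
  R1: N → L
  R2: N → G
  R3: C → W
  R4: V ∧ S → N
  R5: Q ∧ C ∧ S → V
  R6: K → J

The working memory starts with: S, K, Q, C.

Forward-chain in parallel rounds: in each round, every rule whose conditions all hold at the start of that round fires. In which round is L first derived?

Round 1: R3 [C → W]; R5 [Q ∧ C ∧ S → V]; R6 [K → J]. Adds W, V, J.
Round 2: R4 [V ∧ S → N]. Adds N.
Round 3: R1 [N → L]; R2 [N → G]. Adds L, G.
L first appears in round 3.

3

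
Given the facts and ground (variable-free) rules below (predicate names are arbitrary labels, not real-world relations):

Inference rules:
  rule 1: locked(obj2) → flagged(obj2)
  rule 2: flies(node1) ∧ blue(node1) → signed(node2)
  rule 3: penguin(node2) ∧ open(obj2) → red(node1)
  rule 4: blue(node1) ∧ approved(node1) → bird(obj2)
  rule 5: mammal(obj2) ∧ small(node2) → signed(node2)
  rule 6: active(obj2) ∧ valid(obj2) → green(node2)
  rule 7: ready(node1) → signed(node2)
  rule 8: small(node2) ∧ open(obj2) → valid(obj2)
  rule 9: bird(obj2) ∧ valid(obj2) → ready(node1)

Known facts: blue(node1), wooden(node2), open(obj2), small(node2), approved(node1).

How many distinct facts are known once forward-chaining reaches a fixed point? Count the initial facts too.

9

Round 1: rule 4 [blue(node1) ∧ approved(node1) → bird(obj2)]; rule 8 [small(node2) ∧ open(obj2) → valid(obj2)]. New: bird(obj2), valid(obj2).
Round 2: rule 9 [bird(obj2) ∧ valid(obj2) → ready(node1)]. New: ready(node1).
Round 3: rule 7 [ready(node1) → signed(node2)]. New: signed(node2).
Closure: {approved(node1), bird(obj2), blue(node1), open(obj2), ready(node1), signed(node2), small(node2), valid(obj2), wooden(node2)} — 9 facts.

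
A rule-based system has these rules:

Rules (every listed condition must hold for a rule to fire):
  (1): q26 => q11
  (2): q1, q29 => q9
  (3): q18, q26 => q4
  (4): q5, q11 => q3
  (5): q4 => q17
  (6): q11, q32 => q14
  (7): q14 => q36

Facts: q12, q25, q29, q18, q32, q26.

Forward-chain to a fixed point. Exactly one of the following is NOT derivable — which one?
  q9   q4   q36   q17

q9

Round 1: (1) [q26 => q11]; (3) [q18, q26 => q4]. Adds q11, q4.
Round 2: (5) [q4 => q17]; (6) [q11, q32 => q14]. Adds q17, q14.
Round 3: (7) [q14 => q36]. Adds q36.
Derived: q4 (round 1), q17 (round 2), q36 (round 3). q9 never appears in any round.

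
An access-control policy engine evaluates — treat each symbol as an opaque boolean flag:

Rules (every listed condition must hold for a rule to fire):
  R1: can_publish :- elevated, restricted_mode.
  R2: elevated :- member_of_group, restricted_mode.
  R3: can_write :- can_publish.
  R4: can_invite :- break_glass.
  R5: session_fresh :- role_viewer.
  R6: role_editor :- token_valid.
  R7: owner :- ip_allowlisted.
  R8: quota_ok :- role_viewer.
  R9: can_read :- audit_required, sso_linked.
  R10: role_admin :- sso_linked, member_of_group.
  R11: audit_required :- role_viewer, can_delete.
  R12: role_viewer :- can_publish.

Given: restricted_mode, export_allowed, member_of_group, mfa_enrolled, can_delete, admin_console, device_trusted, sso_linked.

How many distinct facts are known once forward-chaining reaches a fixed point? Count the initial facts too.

17

Round 1 — R2, R10, derive elevated, role_admin.
Round 2 — R1, derive can_publish.
Round 3 — R3, R12, derive can_write, role_viewer.
Round 4 — R5, R8, R11, derive session_fresh, quota_ok, audit_required.
Round 5 — R9, derive can_read.
Closure: {admin_console, audit_required, can_delete, can_publish, can_read, can_write, device_trusted, elevated, export_allowed, member_of_group, mfa_enrolled, quota_ok, restricted_mode, role_admin, role_viewer, session_fresh, sso_linked} — 17 facts.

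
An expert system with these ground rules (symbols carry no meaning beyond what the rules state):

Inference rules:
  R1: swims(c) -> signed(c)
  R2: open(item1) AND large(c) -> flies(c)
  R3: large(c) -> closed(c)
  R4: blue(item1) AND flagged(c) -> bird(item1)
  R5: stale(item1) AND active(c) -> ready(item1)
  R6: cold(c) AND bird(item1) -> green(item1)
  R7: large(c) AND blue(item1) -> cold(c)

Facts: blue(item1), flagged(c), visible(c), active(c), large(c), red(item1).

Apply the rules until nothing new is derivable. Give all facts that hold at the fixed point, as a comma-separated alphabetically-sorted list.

Round 1: R3 [large(c) -> closed(c)]; R4 [blue(item1) AND flagged(c) -> bird(item1)]; R7 [large(c) AND blue(item1) -> cold(c)]. New: closed(c), bird(item1), cold(c).
Round 2: R6 [cold(c) AND bird(item1) -> green(item1)]. New: green(item1).

active(c), bird(item1), blue(item1), closed(c), cold(c), flagged(c), green(item1), large(c), red(item1), visible(c)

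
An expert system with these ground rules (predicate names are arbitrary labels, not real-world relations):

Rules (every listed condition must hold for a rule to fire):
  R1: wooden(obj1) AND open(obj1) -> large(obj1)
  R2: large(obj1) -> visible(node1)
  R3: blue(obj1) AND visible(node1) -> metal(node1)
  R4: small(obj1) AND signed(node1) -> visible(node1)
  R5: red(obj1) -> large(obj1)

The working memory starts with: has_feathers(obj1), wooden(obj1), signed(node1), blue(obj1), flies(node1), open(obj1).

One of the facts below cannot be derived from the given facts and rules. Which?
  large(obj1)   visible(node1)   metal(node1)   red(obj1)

[1] R1 [wooden(obj1) AND open(obj1) -> large(obj1)]. ⇒ new: large(obj1).
[2] R2 [large(obj1) -> visible(node1)]. ⇒ new: visible(node1).
[3] R3 [blue(obj1) AND visible(node1) -> metal(node1)]. ⇒ new: metal(node1).
Derived: visible(node1) (round 2), metal(node1) (round 3), large(obj1) (round 1). red(obj1) never appears in any round.

red(obj1)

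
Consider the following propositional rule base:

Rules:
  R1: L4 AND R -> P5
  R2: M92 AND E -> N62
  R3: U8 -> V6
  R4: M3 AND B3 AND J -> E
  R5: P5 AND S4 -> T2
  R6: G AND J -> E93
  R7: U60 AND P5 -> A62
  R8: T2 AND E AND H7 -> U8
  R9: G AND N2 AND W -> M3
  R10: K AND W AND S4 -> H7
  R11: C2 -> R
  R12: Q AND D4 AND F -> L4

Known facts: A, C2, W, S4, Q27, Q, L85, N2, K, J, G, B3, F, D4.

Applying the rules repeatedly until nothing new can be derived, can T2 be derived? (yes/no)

Round 1 fires R6, R9, R10, R11, R12, giving E93, M3, H7, R, L4.
Round 2 fires R1, R4, giving P5, E.
Round 3 fires R5, giving T2.
Round 4 fires R8, giving U8.
Round 5 fires R3, giving V6.
T2 appears in round 3, so it is derivable.

yes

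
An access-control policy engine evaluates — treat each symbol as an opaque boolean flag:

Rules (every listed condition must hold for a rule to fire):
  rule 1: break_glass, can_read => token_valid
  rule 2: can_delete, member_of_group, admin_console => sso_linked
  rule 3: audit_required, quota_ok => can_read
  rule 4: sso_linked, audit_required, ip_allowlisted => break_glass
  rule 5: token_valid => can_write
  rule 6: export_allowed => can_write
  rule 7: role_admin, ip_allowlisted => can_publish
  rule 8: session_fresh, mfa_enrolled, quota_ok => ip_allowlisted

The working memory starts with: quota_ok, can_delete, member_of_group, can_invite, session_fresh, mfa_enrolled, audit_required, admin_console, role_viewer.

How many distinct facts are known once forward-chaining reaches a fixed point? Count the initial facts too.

Round 1: rule 2 [can_delete, member_of_group, admin_console => sso_linked]; rule 3 [audit_required, quota_ok => can_read]; rule 8 [session_fresh, mfa_enrolled, quota_ok => ip_allowlisted]. Adds sso_linked, can_read, ip_allowlisted.
Round 2: rule 4 [sso_linked, audit_required, ip_allowlisted => break_glass]. Adds break_glass.
Round 3: rule 1 [break_glass, can_read => token_valid]. Adds token_valid.
Round 4: rule 5 [token_valid => can_write]. Adds can_write.
Closure: {admin_console, audit_required, break_glass, can_delete, can_invite, can_read, can_write, ip_allowlisted, member_of_group, mfa_enrolled, quota_ok, role_viewer, session_fresh, sso_linked, token_valid} — 15 facts.

15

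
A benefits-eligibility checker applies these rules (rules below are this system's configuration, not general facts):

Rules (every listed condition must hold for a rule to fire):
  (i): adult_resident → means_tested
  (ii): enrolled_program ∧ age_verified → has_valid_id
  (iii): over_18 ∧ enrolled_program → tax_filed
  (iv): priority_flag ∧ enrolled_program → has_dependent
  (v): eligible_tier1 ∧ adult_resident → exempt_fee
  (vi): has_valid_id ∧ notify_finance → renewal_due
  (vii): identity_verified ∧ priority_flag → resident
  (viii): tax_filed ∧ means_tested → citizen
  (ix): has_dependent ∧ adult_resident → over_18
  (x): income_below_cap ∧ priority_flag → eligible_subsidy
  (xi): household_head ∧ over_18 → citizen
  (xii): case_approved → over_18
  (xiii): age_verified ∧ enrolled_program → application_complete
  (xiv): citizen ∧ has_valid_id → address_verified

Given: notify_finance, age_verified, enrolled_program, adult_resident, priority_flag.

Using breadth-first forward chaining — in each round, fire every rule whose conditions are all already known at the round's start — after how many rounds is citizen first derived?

Round 1: (i) [adult_resident → means_tested]; (ii) [enrolled_program ∧ age_verified → has_valid_id]; (iv) [priority_flag ∧ enrolled_program → has_dependent]; (xiii) [age_verified ∧ enrolled_program → application_complete]. Adds means_tested, has_valid_id, has_dependent, application_complete.
Round 2: (vi) [has_valid_id ∧ notify_finance → renewal_due]; (ix) [has_dependent ∧ adult_resident → over_18]. Adds renewal_due, over_18.
Round 3: (iii) [over_18 ∧ enrolled_program → tax_filed]. Adds tax_filed.
Round 4: (viii) [tax_filed ∧ means_tested → citizen]. Adds citizen.
citizen first appears in round 4.

4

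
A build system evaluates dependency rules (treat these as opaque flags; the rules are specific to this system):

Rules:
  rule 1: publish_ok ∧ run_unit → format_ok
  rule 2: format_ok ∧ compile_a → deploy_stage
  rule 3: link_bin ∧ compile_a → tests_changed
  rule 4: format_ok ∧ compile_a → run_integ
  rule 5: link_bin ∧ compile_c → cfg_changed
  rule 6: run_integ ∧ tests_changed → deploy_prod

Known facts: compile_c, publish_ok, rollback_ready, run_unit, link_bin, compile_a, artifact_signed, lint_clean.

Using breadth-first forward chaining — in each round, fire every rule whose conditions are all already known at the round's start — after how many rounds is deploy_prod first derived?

Round 1: rule 1 [publish_ok ∧ run_unit → format_ok]; rule 3 [link_bin ∧ compile_a → tests_changed]; rule 5 [link_bin ∧ compile_c → cfg_changed]. New: format_ok, tests_changed, cfg_changed.
Round 2: rule 2 [format_ok ∧ compile_a → deploy_stage]; rule 4 [format_ok ∧ compile_a → run_integ]. New: deploy_stage, run_integ.
Round 3: rule 6 [run_integ ∧ tests_changed → deploy_prod]. New: deploy_prod.
deploy_prod first appears in round 3.

3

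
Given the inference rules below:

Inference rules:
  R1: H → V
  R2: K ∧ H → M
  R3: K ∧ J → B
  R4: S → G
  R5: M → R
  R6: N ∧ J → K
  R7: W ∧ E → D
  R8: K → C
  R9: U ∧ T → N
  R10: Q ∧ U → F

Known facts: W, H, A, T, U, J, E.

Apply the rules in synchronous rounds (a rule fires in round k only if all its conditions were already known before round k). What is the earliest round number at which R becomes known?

Round 1 — R1, R7, R9, derive V, D, N.
Round 2 — R6, derive K.
Round 3 — R2, R3, R8, derive M, B, C.
Round 4 — R5, derive R.
R first appears in round 4.

4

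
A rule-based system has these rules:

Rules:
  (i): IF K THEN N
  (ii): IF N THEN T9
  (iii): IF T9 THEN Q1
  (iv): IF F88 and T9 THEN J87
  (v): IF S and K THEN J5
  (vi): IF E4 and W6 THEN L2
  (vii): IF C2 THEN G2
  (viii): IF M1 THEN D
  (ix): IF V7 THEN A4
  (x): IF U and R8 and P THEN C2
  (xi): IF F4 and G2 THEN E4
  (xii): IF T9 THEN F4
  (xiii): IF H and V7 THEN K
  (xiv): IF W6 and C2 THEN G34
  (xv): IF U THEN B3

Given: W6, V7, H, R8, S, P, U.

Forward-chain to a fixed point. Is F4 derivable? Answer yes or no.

yes

Round 1 — (ix), (x), (xiii), (xv), derive A4, C2, K, B3.
Round 2 — (i), (v), (vii), (xiv), derive N, J5, G2, G34.
Round 3 — (ii), derive T9.
Round 4 — (iii), (xii), derive Q1, F4.
Round 5 — (xi), derive E4.
Round 6 — (vi), derive L2.
F4 appears in round 4, so it is derivable.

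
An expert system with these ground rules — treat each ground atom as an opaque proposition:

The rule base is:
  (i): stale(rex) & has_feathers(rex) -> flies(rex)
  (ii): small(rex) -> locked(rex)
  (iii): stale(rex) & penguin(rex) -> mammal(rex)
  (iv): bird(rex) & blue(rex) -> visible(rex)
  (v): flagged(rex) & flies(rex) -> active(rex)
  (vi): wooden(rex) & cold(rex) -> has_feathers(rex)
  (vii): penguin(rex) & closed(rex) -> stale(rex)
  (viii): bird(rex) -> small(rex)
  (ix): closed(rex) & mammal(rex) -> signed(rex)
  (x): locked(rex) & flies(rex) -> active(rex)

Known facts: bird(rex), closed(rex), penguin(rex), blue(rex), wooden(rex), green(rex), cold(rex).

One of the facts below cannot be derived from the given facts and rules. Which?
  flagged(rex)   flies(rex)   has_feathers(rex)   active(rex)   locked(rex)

flagged(rex)

[1] (iv) [bird(rex) & blue(rex) -> visible(rex)]; (vi) [wooden(rex) & cold(rex) -> has_feathers(rex)]; (vii) [penguin(rex) & closed(rex) -> stale(rex)]; (viii) [bird(rex) -> small(rex)]. ⇒ new: visible(rex), has_feathers(rex), stale(rex), small(rex).
[2] (i) [stale(rex) & has_feathers(rex) -> flies(rex)]; (ii) [small(rex) -> locked(rex)]; (iii) [stale(rex) & penguin(rex) -> mammal(rex)]. ⇒ new: flies(rex), locked(rex), mammal(rex).
[3] (ix) [closed(rex) & mammal(rex) -> signed(rex)]; (x) [locked(rex) & flies(rex) -> active(rex)]. ⇒ new: signed(rex), active(rex).
Derived: flies(rex) (round 2), active(rex) (round 3), locked(rex) (round 2), has_feathers(rex) (round 1). flagged(rex) never appears in any round.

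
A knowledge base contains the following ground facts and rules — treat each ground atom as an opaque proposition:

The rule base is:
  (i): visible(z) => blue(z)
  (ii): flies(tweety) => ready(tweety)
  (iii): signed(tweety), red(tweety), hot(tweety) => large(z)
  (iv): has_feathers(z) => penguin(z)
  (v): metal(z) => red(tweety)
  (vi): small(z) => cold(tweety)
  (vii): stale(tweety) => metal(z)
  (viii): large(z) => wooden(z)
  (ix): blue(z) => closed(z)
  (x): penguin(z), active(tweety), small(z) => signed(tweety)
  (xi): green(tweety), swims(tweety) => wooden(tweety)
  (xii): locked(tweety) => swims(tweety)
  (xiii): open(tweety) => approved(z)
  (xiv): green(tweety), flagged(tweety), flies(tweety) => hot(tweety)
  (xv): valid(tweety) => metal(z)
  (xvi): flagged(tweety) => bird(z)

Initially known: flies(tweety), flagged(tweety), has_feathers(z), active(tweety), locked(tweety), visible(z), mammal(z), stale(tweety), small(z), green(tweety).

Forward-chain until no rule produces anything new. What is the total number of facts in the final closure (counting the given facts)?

24

Round 1: (i) [visible(z) => blue(z)]; (ii) [flies(tweety) => ready(tweety)]; (iv) [has_feathers(z) => penguin(z)]; (vi) [small(z) => cold(tweety)]; (vii) [stale(tweety) => metal(z)]; (xii) [locked(tweety) => swims(tweety)]; (xiv) [green(tweety), flagged(tweety), flies(tweety) => hot(tweety)]; (xvi) [flagged(tweety) => bird(z)]. New: blue(z), ready(tweety), penguin(z), cold(tweety), metal(z), swims(tweety), hot(tweety), bird(z).
Round 2: (v) [metal(z) => red(tweety)]; (ix) [blue(z) => closed(z)]; (x) [penguin(z), active(tweety), small(z) => signed(tweety)]; (xi) [green(tweety), swims(tweety) => wooden(tweety)]. New: red(tweety), closed(z), signed(tweety), wooden(tweety).
Round 3: (iii) [signed(tweety), red(tweety), hot(tweety) => large(z)]. New: large(z).
Round 4: (viii) [large(z) => wooden(z)]. New: wooden(z).
Closure: {active(tweety), bird(z), blue(z), closed(z), cold(tweety), flagged(tweety), flies(tweety), green(tweety), has_feathers(z), hot(tweety), large(z), locked(tweety), mammal(z), metal(z), penguin(z), ready(tweety), red(tweety), signed(tweety), small(z), stale(tweety), swims(tweety), visible(z), wooden(tweety), wooden(z)} — 24 facts.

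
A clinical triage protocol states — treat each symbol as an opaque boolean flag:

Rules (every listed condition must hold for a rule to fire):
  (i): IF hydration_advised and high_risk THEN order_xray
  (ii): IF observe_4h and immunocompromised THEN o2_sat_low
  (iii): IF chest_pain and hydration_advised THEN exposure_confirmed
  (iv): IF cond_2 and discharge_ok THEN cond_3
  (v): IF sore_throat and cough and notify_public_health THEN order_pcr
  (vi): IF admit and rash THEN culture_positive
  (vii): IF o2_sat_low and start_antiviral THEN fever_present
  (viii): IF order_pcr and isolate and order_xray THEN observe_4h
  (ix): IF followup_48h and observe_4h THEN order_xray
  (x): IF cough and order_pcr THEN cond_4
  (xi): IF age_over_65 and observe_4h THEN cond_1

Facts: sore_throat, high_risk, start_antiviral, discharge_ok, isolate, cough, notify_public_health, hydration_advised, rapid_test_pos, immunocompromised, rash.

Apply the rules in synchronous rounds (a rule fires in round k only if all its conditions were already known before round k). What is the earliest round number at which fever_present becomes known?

4

Round 1 fires (i), (v), giving order_xray, order_pcr.
Round 2 fires (viii), (x), giving observe_4h, cond_4.
Round 3 fires (ii), giving o2_sat_low.
Round 4 fires (vii), giving fever_present.
fever_present first appears in round 4.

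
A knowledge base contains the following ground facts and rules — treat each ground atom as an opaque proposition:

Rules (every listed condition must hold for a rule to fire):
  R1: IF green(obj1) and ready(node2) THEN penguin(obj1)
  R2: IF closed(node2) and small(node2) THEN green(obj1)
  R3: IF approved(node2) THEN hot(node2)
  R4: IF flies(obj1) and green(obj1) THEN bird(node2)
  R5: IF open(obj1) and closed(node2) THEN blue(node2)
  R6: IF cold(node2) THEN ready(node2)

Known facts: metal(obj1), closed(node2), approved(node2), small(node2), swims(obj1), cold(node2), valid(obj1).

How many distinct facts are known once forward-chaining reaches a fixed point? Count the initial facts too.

Round 1 — R2, R3, R6, derive green(obj1), hot(node2), ready(node2).
Round 2 — R1, derive penguin(obj1).
Closure: {approved(node2), closed(node2), cold(node2), green(obj1), hot(node2), metal(obj1), penguin(obj1), ready(node2), small(node2), swims(obj1), valid(obj1)} — 11 facts.

11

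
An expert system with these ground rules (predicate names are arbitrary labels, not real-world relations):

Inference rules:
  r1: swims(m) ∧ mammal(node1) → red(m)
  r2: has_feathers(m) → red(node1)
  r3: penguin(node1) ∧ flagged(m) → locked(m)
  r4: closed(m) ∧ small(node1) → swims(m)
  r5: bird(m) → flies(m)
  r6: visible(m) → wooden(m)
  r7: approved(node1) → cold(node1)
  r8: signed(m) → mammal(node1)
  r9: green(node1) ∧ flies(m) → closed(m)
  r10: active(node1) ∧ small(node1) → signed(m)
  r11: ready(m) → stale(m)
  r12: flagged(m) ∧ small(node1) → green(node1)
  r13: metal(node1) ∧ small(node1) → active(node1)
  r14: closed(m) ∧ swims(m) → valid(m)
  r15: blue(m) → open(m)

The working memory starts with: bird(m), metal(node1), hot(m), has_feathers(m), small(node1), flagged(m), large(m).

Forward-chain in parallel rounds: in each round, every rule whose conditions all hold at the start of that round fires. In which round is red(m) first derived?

4

[1] r2 [has_feathers(m) → red(node1)]; r5 [bird(m) → flies(m)]; r12 [flagged(m) ∧ small(node1) → green(node1)]; r13 [metal(node1) ∧ small(node1) → active(node1)]. ⇒ new: red(node1), flies(m), green(node1), active(node1).
[2] r9 [green(node1) ∧ flies(m) → closed(m)]; r10 [active(node1) ∧ small(node1) → signed(m)]. ⇒ new: closed(m), signed(m).
[3] r4 [closed(m) ∧ small(node1) → swims(m)]; r8 [signed(m) → mammal(node1)]. ⇒ new: swims(m), mammal(node1).
[4] r1 [swims(m) ∧ mammal(node1) → red(m)]; r14 [closed(m) ∧ swims(m) → valid(m)]. ⇒ new: red(m), valid(m).
red(m) first appears in round 4.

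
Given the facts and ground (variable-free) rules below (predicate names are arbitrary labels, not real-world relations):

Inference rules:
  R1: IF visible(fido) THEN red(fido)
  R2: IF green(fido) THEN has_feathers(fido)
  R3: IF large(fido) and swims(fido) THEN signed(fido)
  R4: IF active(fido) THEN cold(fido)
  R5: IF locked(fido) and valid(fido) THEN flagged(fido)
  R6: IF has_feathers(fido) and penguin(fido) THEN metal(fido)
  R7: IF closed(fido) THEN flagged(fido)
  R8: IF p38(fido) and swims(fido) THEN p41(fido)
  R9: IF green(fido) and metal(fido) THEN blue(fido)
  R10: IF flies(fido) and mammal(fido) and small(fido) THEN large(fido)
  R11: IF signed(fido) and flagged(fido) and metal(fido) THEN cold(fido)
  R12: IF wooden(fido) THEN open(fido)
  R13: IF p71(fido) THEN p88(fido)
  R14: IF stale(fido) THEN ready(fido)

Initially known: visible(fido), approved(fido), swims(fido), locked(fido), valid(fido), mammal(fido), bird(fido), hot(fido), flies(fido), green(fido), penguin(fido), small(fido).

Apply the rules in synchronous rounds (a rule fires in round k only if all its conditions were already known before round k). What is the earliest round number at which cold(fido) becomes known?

3

[1] R1 [IF visible(fido) THEN red(fido)]; R2 [IF green(fido) THEN has_feathers(fido)]; R5 [IF locked(fido) and valid(fido) THEN flagged(fido)]; R10 [IF flies(fido) and mammal(fido) and small(fido) THEN large(fido)]. ⇒ new: red(fido), has_feathers(fido), flagged(fido), large(fido).
[2] R3 [IF large(fido) and swims(fido) THEN signed(fido)]; R6 [IF has_feathers(fido) and penguin(fido) THEN metal(fido)]. ⇒ new: signed(fido), metal(fido).
[3] R9 [IF green(fido) and metal(fido) THEN blue(fido)]; R11 [IF signed(fido) and flagged(fido) and metal(fido) THEN cold(fido)]. ⇒ new: blue(fido), cold(fido).
cold(fido) first appears in round 3.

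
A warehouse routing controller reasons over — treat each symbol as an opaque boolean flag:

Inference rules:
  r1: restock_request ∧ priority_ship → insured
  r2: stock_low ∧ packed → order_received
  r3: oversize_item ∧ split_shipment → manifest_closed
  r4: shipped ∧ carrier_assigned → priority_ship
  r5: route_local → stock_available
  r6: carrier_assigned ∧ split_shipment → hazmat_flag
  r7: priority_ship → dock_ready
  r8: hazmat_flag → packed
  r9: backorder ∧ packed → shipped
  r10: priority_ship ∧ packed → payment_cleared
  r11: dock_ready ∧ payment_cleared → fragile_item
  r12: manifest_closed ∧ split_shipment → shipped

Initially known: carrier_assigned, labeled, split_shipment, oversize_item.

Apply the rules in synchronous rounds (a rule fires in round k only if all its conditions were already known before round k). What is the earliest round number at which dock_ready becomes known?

4

Round 1: r3 [oversize_item ∧ split_shipment → manifest_closed]; r6 [carrier_assigned ∧ split_shipment → hazmat_flag]. Adds manifest_closed, hazmat_flag.
Round 2: r8 [hazmat_flag → packed]; r12 [manifest_closed ∧ split_shipment → shipped]. Adds packed, shipped.
Round 3: r4 [shipped ∧ carrier_assigned → priority_ship]. Adds priority_ship.
Round 4: r7 [priority_ship → dock_ready]; r10 [priority_ship ∧ packed → payment_cleared]. Adds dock_ready, payment_cleared.
dock_ready first appears in round 4.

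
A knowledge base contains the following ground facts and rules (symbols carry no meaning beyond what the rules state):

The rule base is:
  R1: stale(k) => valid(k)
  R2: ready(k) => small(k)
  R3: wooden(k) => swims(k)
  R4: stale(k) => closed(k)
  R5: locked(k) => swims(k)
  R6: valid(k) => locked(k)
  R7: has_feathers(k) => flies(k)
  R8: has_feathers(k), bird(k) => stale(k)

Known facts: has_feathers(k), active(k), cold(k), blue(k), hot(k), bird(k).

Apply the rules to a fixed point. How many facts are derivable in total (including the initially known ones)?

Round 1: R7 [has_feathers(k) => flies(k)]; R8 [has_feathers(k), bird(k) => stale(k)]. Adds flies(k), stale(k).
Round 2: R1 [stale(k) => valid(k)]; R4 [stale(k) => closed(k)]. Adds valid(k), closed(k).
Round 3: R6 [valid(k) => locked(k)]. Adds locked(k).
Round 4: R5 [locked(k) => swims(k)]. Adds swims(k).
Closure: {active(k), bird(k), blue(k), closed(k), cold(k), flies(k), has_feathers(k), hot(k), locked(k), stale(k), swims(k), valid(k)} — 12 facts.

12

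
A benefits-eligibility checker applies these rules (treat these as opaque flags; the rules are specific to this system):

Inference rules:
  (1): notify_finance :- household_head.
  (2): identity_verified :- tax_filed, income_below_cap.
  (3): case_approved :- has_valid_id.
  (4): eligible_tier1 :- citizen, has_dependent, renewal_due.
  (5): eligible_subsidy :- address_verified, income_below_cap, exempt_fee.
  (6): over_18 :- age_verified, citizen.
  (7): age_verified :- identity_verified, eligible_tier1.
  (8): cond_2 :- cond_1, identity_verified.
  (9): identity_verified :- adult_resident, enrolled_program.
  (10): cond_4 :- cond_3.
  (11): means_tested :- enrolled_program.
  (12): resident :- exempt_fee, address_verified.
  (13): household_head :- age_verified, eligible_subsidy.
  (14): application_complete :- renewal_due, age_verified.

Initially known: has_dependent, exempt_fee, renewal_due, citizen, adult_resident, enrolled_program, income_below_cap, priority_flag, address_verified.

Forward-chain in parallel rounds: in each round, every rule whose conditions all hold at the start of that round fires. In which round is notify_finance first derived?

4

Round 1 — (4), (5), (9), (11), (12), derive eligible_tier1, eligible_subsidy, identity_verified, means_tested, resident.
Round 2 — (7), derive age_verified.
Round 3 — (6), (13), (14), derive over_18, household_head, application_complete.
Round 4 — (1), derive notify_finance.
notify_finance first appears in round 4.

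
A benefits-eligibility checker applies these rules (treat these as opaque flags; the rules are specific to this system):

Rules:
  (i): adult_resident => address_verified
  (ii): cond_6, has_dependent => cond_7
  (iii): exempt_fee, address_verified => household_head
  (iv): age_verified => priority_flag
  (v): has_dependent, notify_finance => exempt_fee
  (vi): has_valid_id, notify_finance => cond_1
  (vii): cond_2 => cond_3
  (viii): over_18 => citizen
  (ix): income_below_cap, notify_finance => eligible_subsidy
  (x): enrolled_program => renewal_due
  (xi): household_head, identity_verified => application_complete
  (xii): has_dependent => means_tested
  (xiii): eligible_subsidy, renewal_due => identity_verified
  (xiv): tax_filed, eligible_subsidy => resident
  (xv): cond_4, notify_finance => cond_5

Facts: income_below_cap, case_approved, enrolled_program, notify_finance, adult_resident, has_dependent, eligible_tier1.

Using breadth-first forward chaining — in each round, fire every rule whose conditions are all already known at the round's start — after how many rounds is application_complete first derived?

[1] (i) [adult_resident => address_verified]; (v) [has_dependent, notify_finance => exempt_fee]; (ix) [income_below_cap, notify_finance => eligible_subsidy]; (x) [enrolled_program => renewal_due]; (xii) [has_dependent => means_tested]. ⇒ new: address_verified, exempt_fee, eligible_subsidy, renewal_due, means_tested.
[2] (iii) [exempt_fee, address_verified => household_head]; (xiii) [eligible_subsidy, renewal_due => identity_verified]. ⇒ new: household_head, identity_verified.
[3] (xi) [household_head, identity_verified => application_complete]. ⇒ new: application_complete.
application_complete first appears in round 3.

3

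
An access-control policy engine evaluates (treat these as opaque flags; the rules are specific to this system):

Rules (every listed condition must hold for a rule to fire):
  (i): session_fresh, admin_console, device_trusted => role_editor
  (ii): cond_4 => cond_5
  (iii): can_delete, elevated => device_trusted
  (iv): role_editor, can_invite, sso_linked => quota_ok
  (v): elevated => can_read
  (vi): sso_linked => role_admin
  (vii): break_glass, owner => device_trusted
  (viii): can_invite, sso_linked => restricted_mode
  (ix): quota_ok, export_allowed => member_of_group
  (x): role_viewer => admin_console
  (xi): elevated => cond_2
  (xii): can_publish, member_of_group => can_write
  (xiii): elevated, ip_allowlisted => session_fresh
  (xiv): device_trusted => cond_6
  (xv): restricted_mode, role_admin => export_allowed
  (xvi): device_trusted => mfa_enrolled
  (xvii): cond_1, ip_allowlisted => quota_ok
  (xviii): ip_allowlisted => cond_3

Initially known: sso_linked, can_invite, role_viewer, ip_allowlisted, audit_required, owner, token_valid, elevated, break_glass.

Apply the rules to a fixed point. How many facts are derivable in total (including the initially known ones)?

23

Round 1 fires (v), (vi), (vii), (viii), (x), (xi), (xiii), (xviii), giving can_read, role_admin, device_trusted, restricted_mode, admin_console, cond_2, session_fresh, cond_3.
Round 2 fires (i), (xiv), (xv), (xvi), giving role_editor, cond_6, export_allowed, mfa_enrolled.
Round 3 fires (iv), giving quota_ok.
Round 4 fires (ix), giving member_of_group.
Closure: {admin_console, audit_required, break_glass, can_invite, can_read, cond_2, cond_3, cond_6, device_trusted, elevated, export_allowed, ip_allowlisted, member_of_group, mfa_enrolled, owner, quota_ok, restricted_mode, role_admin, role_editor, role_viewer, session_fresh, sso_linked, token_valid} — 23 facts.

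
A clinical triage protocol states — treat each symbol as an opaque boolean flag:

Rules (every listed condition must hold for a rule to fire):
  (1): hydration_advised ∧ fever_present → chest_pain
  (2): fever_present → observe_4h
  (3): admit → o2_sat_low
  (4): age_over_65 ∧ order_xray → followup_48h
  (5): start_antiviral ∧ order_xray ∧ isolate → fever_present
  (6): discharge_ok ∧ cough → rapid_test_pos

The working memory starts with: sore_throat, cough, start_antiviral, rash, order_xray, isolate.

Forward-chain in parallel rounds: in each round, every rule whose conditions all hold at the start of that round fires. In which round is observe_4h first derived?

[1] (5) [start_antiviral ∧ order_xray ∧ isolate → fever_present]. ⇒ new: fever_present.
[2] (2) [fever_present → observe_4h]. ⇒ new: observe_4h.
observe_4h first appears in round 2.

2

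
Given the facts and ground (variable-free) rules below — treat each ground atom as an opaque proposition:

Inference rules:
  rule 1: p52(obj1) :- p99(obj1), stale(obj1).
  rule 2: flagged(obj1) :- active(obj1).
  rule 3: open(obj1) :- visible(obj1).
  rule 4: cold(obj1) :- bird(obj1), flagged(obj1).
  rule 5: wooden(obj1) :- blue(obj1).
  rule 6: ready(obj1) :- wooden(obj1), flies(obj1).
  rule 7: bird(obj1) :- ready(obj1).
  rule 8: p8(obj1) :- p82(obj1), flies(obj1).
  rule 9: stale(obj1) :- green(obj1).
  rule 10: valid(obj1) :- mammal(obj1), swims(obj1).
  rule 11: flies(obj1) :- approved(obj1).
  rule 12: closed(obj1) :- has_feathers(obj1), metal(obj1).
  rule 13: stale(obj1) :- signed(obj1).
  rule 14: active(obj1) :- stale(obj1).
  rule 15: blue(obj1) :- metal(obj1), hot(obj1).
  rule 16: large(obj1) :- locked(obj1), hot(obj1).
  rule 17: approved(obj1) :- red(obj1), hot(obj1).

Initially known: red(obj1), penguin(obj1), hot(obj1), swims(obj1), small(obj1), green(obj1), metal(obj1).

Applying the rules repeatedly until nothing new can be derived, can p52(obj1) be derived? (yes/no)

Round 1 — rule 9, rule 15, rule 17, derive stale(obj1), blue(obj1), approved(obj1).
Round 2 — rule 5, rule 11, rule 14, derive wooden(obj1), flies(obj1), active(obj1).
Round 3 — rule 2, rule 6, derive flagged(obj1), ready(obj1).
Round 4 — rule 7, derive bird(obj1).
Round 5 — rule 4, derive cold(obj1).
Fixed point reached. p52(obj1) is concluded only by rule 1; rule 1 needs p99(obj1) (never derived).

no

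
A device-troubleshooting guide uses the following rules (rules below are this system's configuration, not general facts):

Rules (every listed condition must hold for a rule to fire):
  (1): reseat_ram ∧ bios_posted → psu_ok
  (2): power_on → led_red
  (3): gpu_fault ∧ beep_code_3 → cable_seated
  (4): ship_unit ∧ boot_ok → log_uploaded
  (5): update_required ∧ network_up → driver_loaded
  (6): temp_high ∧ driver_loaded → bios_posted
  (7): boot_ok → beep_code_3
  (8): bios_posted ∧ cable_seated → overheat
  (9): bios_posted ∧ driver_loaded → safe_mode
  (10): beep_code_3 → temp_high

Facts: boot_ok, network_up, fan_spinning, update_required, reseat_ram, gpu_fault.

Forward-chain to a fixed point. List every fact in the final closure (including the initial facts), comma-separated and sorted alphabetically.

Round 1 fires (5), (7), giving driver_loaded, beep_code_3.
Round 2 fires (3), (10), giving cable_seated, temp_high.
Round 3 fires (6), giving bios_posted.
Round 4 fires (1), (8), (9), giving psu_ok, overheat, safe_mode.

beep_code_3, bios_posted, boot_ok, cable_seated, driver_loaded, fan_spinning, gpu_fault, network_up, overheat, psu_ok, reseat_ram, safe_mode, temp_high, update_required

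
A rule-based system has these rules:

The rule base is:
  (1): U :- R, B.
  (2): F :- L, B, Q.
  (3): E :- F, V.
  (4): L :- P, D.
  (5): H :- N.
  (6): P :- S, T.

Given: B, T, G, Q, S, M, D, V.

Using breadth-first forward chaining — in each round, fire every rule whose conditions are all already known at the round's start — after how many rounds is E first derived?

4

Round 1: (6) [P :- S, T.]. New: P.
Round 2: (4) [L :- P, D.]. New: L.
Round 3: (2) [F :- L, B, Q.]. New: F.
Round 4: (3) [E :- F, V.]. New: E.
E first appears in round 4.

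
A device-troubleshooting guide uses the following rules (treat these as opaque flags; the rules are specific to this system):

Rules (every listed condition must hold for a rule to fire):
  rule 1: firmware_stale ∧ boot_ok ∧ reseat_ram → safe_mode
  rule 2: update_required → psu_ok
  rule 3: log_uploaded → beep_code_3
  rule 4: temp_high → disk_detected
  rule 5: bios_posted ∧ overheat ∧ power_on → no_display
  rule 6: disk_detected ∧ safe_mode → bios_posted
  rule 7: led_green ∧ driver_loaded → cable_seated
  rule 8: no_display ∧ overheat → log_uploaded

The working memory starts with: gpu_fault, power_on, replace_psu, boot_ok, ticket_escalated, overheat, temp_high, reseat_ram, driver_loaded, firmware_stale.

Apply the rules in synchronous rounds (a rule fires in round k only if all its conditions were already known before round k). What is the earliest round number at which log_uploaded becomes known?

Round 1: rule 1 [firmware_stale ∧ boot_ok ∧ reseat_ram → safe_mode]; rule 4 [temp_high → disk_detected]. Adds safe_mode, disk_detected.
Round 2: rule 6 [disk_detected ∧ safe_mode → bios_posted]. Adds bios_posted.
Round 3: rule 5 [bios_posted ∧ overheat ∧ power_on → no_display]. Adds no_display.
Round 4: rule 8 [no_display ∧ overheat → log_uploaded]. Adds log_uploaded.
log_uploaded first appears in round 4.

4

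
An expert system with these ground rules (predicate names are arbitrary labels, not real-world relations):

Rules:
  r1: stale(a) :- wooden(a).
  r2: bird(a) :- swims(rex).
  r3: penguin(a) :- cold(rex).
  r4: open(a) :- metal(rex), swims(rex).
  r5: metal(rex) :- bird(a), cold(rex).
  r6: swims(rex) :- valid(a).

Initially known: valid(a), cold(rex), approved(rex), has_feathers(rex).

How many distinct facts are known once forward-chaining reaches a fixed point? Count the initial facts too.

9

Round 1: r3 [penguin(a) :- cold(rex).]; r6 [swims(rex) :- valid(a).]. Adds penguin(a), swims(rex).
Round 2: r2 [bird(a) :- swims(rex).]. Adds bird(a).
Round 3: r5 [metal(rex) :- bird(a), cold(rex).]. Adds metal(rex).
Round 4: r4 [open(a) :- metal(rex), swims(rex).]. Adds open(a).
Closure: {approved(rex), bird(a), cold(rex), has_feathers(rex), metal(rex), open(a), penguin(a), swims(rex), valid(a)} — 9 facts.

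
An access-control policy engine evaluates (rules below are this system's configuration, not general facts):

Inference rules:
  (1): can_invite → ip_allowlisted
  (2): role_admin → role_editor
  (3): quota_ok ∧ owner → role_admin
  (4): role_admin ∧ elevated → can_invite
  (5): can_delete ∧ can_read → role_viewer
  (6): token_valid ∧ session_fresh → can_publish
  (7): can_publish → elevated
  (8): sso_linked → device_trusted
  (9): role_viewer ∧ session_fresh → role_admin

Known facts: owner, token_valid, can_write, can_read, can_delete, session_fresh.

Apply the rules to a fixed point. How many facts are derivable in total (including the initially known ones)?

13

Round 1 fires (5), (6), giving role_viewer, can_publish.
Round 2 fires (7), (9), giving elevated, role_admin.
Round 3 fires (2), (4), giving role_editor, can_invite.
Round 4 fires (1), giving ip_allowlisted.
Closure: {can_delete, can_invite, can_publish, can_read, can_write, elevated, ip_allowlisted, owner, role_admin, role_editor, role_viewer, session_fresh, token_valid} — 13 facts.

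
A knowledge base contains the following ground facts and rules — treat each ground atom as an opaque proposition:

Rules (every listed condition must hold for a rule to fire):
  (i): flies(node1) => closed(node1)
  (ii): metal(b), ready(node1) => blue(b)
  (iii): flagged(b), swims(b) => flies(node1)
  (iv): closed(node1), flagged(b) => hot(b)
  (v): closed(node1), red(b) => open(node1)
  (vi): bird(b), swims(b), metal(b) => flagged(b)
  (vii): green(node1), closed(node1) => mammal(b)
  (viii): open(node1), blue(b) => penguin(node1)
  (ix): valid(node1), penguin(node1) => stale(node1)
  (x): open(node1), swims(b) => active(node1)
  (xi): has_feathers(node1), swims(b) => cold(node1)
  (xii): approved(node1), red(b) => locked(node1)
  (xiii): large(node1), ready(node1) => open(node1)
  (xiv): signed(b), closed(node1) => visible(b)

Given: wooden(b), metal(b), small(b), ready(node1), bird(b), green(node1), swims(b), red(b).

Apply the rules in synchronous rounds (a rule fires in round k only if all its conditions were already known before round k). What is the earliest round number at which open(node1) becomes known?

4

Round 1 fires (ii), (vi), giving blue(b), flagged(b).
Round 2 fires (iii), giving flies(node1).
Round 3 fires (i), giving closed(node1).
Round 4 fires (iv), (v), (vii), giving hot(b), open(node1), mammal(b).
open(node1) first appears in round 4.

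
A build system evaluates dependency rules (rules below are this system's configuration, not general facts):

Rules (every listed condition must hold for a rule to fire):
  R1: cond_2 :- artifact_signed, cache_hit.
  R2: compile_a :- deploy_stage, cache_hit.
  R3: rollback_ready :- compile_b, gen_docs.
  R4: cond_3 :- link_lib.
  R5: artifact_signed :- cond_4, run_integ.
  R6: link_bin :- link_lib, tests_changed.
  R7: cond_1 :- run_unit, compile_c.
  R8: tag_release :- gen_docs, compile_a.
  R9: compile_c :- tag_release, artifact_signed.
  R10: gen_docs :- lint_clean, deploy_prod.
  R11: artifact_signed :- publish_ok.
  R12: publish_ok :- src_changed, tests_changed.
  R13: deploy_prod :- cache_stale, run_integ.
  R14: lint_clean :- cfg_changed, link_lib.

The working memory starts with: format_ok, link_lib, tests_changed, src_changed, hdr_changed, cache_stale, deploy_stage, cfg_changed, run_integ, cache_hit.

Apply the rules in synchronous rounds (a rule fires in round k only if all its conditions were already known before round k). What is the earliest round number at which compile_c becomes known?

Round 1: R2 [compile_a :- deploy_stage, cache_hit.]; R4 [cond_3 :- link_lib.]; R6 [link_bin :- link_lib, tests_changed.]; R12 [publish_ok :- src_changed, tests_changed.]; R13 [deploy_prod :- cache_stale, run_integ.]; R14 [lint_clean :- cfg_changed, link_lib.]. Adds compile_a, cond_3, link_bin, publish_ok, deploy_prod, lint_clean.
Round 2: R10 [gen_docs :- lint_clean, deploy_prod.]; R11 [artifact_signed :- publish_ok.]. Adds gen_docs, artifact_signed.
Round 3: R1 [cond_2 :- artifact_signed, cache_hit.]; R8 [tag_release :- gen_docs, compile_a.]. Adds cond_2, tag_release.
Round 4: R9 [compile_c :- tag_release, artifact_signed.]. Adds compile_c.
compile_c first appears in round 4.

4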